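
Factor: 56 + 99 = 5^1 * 31^1 = 155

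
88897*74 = 6578378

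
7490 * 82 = 614180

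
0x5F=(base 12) 7B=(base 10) 95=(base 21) 4B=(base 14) 6B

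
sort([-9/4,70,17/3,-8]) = [-8,-9/4,17/3,70]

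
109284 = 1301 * 84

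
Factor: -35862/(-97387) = 2^1 * 3^1 * 43^1 * 139^1 * 97387^(-1)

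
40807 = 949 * 43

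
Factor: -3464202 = -1 * 2^1 * 3^1 * 7^2 * 11783^1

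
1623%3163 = 1623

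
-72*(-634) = 45648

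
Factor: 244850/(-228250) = -1*5^(-1)*11^(-1)*59^1 = -59/55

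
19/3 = 6 + 1/3≈6.33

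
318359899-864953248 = -546593349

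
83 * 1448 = 120184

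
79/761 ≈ 0.104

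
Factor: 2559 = 3^1 * 853^1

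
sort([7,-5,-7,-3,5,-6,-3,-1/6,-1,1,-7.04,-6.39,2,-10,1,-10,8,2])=[-10,-10,-7.04,-7,-6.39,-6,-5,-3,-3,-1,-1/6,1,1,2,2,5,7,8]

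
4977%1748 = 1481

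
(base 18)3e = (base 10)68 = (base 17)40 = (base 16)44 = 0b1000100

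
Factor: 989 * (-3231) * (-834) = 2^1 * 3^3 * 23^1 * 43^1 * 139^1 * 359^1 = 2665012806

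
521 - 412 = 109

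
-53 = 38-91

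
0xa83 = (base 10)2691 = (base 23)520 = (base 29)35n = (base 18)859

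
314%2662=314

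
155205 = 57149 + 98056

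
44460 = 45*988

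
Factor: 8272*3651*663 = 2^4*3^2*11^1*13^1*17^1*47^1*1217^1 = 20023310736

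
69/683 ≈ 0.101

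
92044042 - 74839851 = 17204191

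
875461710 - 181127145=694334565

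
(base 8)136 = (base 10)94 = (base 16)5e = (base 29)37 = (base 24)3m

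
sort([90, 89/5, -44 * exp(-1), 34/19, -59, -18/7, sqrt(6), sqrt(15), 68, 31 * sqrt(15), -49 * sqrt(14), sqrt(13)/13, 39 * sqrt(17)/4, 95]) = [-49 * sqrt(14), -59, -44 * exp(-1), -18/7, sqrt(13)/13, 34/19, sqrt(6), sqrt(15), 89/5, 39 * sqrt(17)/4, 68, 90, 95, 31 * sqrt(15)]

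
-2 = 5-7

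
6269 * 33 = 206877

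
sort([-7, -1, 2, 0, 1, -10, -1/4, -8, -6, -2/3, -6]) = [-10, -8, -7, -6, -6, -1, -2/3, -1/4, 0, 1, 2]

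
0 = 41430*0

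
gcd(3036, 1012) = 1012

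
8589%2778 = 255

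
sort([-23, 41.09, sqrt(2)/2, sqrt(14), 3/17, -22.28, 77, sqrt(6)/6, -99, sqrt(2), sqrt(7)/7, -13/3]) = [-99, -23, -22.28, -13/3, 3/17, sqrt(7)/7, sqrt(6)/6, sqrt(2)/2, sqrt(2), sqrt(14), 41.09, 77]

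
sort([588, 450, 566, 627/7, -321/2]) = [-321/2, 627/7, 450, 566, 588]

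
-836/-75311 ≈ 0.0111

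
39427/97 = 406 + 45/97 ≈ 406.46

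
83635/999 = 83 + 718/999 ≈ 83.72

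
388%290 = 98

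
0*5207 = 0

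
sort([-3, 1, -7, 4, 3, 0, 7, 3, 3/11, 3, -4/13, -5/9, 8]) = [-7, -3, -5/9, -4/13, 0, 3/11, 1, 3, 3, 3, 4, 7, 8]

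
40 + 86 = 126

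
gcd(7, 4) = 1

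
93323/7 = 13331+6/7 ≈ 13331.86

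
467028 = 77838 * 6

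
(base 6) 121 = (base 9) 54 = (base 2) 110001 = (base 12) 41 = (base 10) 49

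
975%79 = 27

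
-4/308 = -1/77 ≈ -0.0130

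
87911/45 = 1953 + 26/45 ≈ 1953.58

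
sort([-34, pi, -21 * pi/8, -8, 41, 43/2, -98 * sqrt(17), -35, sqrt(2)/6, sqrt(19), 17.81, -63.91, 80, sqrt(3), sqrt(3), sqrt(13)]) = [-98 * sqrt(17), -63.91, -35, -34, -21 * pi/8, -8, sqrt(2)/6, sqrt(3), sqrt(3), pi, sqrt(13), sqrt(19), 17.81, 43/2, 41, 80]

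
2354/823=2+708/823 ≈ 2.86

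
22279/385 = 57 + 334/385 ≈ 57.87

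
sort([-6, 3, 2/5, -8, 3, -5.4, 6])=[-8, -6, -5.4, 2/5, 3, 3, 6]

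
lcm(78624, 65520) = 393120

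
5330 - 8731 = -3401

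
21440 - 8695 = 12745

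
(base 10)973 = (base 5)12343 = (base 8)1715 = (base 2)1111001101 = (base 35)rs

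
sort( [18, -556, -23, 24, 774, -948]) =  [-948, -556, -23, 18, 24, 774]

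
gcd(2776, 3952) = 8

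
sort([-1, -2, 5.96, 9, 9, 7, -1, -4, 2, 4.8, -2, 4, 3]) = [-4, -2, -2, -1, -1, 2, 3, 4, 4.8, 5.96, 7, 9, 9]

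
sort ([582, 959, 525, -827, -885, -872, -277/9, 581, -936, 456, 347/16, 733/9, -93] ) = [-936, -885, -872, -827, -93, -277/9, 347/16, 733/9, 456, 525, 581, 582, 959] 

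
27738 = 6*4623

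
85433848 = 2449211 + 82984637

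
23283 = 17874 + 5409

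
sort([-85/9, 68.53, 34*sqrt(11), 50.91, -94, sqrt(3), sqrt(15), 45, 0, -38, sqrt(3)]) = [-94, -38, -85/9, 0, sqrt(3), sqrt(3), sqrt(15), 45, 50.91, 68.53, 34*sqrt(11)]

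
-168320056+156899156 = -11420900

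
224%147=77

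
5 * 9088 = 45440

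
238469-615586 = -377117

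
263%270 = 263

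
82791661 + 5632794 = 88424455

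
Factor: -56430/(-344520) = 2^(-2)*19^1*29^(-1) = 19/116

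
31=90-59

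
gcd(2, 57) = 1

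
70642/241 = 293 + 29/241 ≈ 293.12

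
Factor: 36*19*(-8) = -1*2^5*3^2*19^1 = -5472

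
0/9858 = 0 = 0.00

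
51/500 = 0.102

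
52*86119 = 4478188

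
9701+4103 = 13804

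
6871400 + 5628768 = 12500168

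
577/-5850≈-0.0986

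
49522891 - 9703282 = 39819609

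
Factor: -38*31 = -1*2^1*19^1*31^1 = -1178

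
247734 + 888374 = 1136108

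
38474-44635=-6161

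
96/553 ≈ 0.174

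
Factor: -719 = -1*719^1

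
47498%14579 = 3761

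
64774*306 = 19820844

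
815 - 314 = 501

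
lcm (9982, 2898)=89838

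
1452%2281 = 1452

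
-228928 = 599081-828009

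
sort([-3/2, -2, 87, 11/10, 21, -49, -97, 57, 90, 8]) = [-97, -49, -2, -3/2, 11/10, 8, 21, 57, 87, 90]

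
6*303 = 1818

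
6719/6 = 1119 + 5/6 ≈ 1119.83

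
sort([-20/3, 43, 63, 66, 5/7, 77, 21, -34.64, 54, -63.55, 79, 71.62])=[-63.55, -34.64, -20/3, 5/7, 21, 43, 54, 63, 66, 71.62, 77, 79]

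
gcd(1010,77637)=1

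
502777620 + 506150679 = 1008928299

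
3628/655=5 + 353/655≈5.54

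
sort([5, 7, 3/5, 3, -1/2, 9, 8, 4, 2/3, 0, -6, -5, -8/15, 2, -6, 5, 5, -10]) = [-10, -6, -6, -5, -8/15, -1/2, 0, 3/5, 2/3, 2, 3, 4, 5, 5, 5, 7, 8, 9]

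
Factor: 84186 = 2^1*3^3*1559^1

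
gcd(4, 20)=4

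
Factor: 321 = 3^1*107^1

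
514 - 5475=-4961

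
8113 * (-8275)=-67135075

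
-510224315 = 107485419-617709734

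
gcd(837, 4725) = 27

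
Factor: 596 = 2^2*149^1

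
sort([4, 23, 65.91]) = [4, 23, 65.91]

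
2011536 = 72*27938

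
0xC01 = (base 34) 2MD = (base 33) 2R4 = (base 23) 5IE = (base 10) 3073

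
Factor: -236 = -1*2^2*59^1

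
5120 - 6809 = -1689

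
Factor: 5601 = 3^1*1867^1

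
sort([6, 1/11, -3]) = [-3, 1/11, 6]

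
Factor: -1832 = -1*2^3*229^1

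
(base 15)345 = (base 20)1h0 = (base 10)740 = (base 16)2e4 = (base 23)194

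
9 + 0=9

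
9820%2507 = 2299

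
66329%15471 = 4445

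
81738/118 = 692+41/59 ≈ 692.69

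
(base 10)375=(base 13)22b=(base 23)g7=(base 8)567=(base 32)bn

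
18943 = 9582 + 9361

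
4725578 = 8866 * 533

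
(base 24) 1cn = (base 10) 887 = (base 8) 1567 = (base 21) 205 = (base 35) pc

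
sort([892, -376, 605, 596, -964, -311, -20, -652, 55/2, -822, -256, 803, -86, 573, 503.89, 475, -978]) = [-978, -964, -822, -652, -376, -311, -256, -86, -20, 55/2, 475, 503.89, 573, 596, 605, 803, 892]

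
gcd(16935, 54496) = 1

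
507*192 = 97344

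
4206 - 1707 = 2499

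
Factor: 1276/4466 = 2^1*7^ (-1) = 2/7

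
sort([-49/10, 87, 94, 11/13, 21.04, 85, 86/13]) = [-49/10, 11/13, 86/13, 21.04, 85, 87, 94]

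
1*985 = 985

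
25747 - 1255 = 24492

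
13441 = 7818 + 5623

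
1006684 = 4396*229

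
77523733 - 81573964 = -4050231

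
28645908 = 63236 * 453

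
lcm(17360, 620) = 17360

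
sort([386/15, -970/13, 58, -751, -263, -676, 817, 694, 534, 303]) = [-751, -676, -263, -970/13, 386/15, 58, 303, 534, 694, 817]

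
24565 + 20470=45035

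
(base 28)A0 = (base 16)118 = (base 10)280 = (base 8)430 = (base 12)1B4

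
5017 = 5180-163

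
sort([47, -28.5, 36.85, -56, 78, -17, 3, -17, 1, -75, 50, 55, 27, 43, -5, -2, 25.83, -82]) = [-82, -75, -56, -28.5, -17, -17, -5, -2, 1, 3, 25.83, 27, 36.85, 43, 47, 50, 55, 78]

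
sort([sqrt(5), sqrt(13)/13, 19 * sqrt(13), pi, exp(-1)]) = [sqrt(13)/13, exp(-1), sqrt(5), pi, 19 * sqrt(13)]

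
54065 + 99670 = 153735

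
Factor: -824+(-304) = -1 * 2^3 * 3^1 * 47^1 = -1128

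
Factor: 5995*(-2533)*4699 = -1*5^1*11^1*17^1*37^1*109^1*127^1*149^1 = -71355889165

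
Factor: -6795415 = -1*5^1*11^1*123553^1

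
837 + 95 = 932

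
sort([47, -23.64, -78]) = [-78, -23.64, 47]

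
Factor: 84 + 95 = 179^1 = 179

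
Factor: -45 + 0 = -1*3^2*5^1 = -45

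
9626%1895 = 151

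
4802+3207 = 8009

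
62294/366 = 170 + 37/183 ≈ 170.20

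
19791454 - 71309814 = -51518360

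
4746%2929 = 1817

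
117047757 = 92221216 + 24826541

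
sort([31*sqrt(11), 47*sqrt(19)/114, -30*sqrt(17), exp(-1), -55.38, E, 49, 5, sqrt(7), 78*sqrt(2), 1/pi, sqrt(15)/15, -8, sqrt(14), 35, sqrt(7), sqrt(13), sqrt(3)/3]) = [-30*sqrt(17), -55.38, -8, sqrt(15)/15, 1/pi, exp(-1), sqrt(3)/3, 47*sqrt(19)/114, sqrt(7), sqrt(7), E, sqrt(13), sqrt(14), 5, 35, 49, 31*sqrt(11), 78*sqrt(2)]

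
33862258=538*62941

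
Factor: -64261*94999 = -1*179^1*359^1*94999^1 = -6104730739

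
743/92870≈0.00800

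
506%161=23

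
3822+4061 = 7883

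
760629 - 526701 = 233928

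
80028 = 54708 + 25320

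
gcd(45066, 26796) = 1218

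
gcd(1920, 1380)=60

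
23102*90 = 2079180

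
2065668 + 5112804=7178472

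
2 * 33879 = 67758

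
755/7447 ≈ 0.101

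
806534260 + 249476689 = 1056010949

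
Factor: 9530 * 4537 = 2^1 * 5^1 * 13^1 * 349^1 * 953^1 = 43237610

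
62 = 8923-8861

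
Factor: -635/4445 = -1 * 7^(-1) = -1/7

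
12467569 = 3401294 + 9066275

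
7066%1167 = 64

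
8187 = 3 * 2729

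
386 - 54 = 332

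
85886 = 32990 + 52896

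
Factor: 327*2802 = 2^1*3^2*109^1*467^1 = 916254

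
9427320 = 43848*215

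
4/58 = 2/29 ≈ 0.0690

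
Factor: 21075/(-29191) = -1*3^1*5^2*281^1*29191^(-1)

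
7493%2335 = 488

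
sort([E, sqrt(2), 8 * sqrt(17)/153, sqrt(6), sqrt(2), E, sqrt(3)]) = [8 * sqrt(17)/153, sqrt(2), sqrt(2), sqrt(3), sqrt(6), E, E]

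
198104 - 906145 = -708041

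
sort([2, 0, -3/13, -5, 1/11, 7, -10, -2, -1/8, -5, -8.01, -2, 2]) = [-10, -8.01, -5, -5, -2, -2, -3/13, -1/8, 0, 1/11, 2, 2, 7]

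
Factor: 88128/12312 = 2^3*17^1*19^(-1) = 136/19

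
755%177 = 47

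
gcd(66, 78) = 6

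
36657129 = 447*82007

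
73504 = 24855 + 48649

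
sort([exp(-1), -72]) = [-72, exp(-1)]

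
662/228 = 2 + 103/114 ≈ 2.90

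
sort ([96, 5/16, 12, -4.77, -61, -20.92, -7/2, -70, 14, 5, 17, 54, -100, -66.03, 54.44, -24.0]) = [-100, -70, -66.03, -61, -24.0, -20.92, -4.77, -7/2, 5/16, 5, 12, 14, 17, 54, 54.44, 96]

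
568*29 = 16472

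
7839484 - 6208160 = 1631324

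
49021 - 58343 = -9322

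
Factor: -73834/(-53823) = 2^1 * 3^(-1) * 7^(-1) * 11^(-1) * 19^1 * 29^1 * 67^1 * 233^(-1)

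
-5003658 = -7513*666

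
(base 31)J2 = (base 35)GV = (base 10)591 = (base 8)1117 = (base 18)1EF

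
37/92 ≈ 0.402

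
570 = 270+300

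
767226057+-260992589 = 506233468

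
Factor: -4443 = -1 * 3^1 * 1481^1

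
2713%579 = 397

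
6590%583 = 177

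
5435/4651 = 1 + 784/4651 ≈ 1.17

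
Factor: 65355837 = 3^1*17^1*53^1*24179^1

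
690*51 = 35190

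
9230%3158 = 2914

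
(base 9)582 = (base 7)1253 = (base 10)479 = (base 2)111011111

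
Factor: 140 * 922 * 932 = 2^5 * 5^1 * 7^1 * 233^1 * 461^1 = 120302560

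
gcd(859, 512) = 1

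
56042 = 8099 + 47943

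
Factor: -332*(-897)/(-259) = -1*2^2*3^1*7^(-1)*13^1*23^1*37^(-1)*83^1 = -297804/259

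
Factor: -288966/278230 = -1*3^1*5^ (-1)*17^1*2833^1*27823^ (-1) = -144483/139115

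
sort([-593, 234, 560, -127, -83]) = [-593, -127, -83, 234, 560]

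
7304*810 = 5916240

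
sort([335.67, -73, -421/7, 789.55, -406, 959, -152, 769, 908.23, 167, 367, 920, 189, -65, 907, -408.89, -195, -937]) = [-937, -408.89, -406, -195, -152, -73, -65, -421/7, 167, 189, 335.67, 367, 769, 789.55, 907, 908.23, 920, 959]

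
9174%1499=180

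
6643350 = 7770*855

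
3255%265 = 75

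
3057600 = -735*(-4160)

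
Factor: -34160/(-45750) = 2^3 * 3^(-1) * 5^(-2) * 7^1 = 56/75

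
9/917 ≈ 0.00981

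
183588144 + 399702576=583290720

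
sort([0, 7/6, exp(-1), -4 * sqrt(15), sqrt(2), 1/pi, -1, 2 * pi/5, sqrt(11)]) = [-4 * sqrt(15), -1, 0, 1/pi, exp(-1), 7/6, 2 * pi/5, sqrt(2), sqrt(11)]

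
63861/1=63861=63861.00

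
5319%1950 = 1419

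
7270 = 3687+3583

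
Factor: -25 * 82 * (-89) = 2^1 * 5^2 * 41^1 * 89^1 = 182450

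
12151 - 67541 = -55390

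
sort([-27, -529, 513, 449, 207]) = [-529, -27, 207, 449, 513]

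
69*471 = 32499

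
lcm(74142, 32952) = 296568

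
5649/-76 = -74 - 25/76 ≈ -74.33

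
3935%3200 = 735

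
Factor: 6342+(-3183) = 3^5 * 13^1 = 3159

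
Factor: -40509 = -1*3^2*7^1*643^1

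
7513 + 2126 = 9639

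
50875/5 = 10175 = 10175.00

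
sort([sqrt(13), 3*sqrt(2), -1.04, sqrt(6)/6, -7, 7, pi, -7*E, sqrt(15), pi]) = [-7*E, -7, -1.04, sqrt(6)/6, pi, pi, sqrt(13), sqrt(15), 3*sqrt(2), 7]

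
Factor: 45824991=3^1*727^1*21011^1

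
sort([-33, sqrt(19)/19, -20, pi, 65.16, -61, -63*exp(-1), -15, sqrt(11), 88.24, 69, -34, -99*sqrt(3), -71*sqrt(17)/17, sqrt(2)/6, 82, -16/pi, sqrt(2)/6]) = [-99*sqrt(3), -61, -34, -33, -63*exp(-1), -20, -71*sqrt(17)/17, -15, -16/pi, sqrt(19)/19, sqrt(2)/6, sqrt(2)/6, pi, sqrt(11), 65.16, 69, 82, 88.24]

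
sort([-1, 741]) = [-1, 741]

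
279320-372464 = -93144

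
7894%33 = 7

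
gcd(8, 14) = 2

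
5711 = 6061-350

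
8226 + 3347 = 11573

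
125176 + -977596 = -852420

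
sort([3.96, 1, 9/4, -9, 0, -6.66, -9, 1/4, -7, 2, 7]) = [-9, -9, -7, -6.66, 0, 1/4, 1, 2, 9/4, 3.96, 7]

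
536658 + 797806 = 1334464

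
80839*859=69440701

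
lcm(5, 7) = 35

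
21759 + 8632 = 30391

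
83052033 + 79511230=162563263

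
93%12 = 9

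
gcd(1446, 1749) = 3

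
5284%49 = 41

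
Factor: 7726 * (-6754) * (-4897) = 2^2 * 11^1 * 59^1 * 83^1 * 307^1 * 3863^1 = 255532335388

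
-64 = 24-88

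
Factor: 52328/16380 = 2^1 * 3^(-2) * 5^(-1) * 7^(-1) * 13^(-1) * 31^1 * 211^1 = 13082/4095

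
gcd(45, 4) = 1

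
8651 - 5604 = 3047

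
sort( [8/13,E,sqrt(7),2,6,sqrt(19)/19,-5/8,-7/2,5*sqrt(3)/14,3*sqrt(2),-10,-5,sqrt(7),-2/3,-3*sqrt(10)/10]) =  [-10,-5,-7/2,-3*sqrt(10)/10,-2/3,-5/8,sqrt(19)/19,8/13,5*sqrt(3)/14,2,sqrt(7),sqrt(7),E,3*sqrt(2),6]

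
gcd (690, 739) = 1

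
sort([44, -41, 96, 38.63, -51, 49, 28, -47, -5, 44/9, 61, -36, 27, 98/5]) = [-51, -47, -41, -36, -5, 44/9, 98/5, 27, 28, 38.63, 44, 49, 61, 96]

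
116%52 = 12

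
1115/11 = 101+4/11 ≈ 101.36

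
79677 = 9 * 8853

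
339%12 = 3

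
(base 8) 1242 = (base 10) 674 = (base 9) 828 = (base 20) 1de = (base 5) 10144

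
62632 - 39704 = 22928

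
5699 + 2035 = 7734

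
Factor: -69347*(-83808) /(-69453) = -1*2^5*3^1*31^1*97^1*2237^1*7717^(-1) = -645759264/7717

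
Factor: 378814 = 2^1*189407^1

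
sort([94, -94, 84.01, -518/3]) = [-518/3, -94, 84.01, 94]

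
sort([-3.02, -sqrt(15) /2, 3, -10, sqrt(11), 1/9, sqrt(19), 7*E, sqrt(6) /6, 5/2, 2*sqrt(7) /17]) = [-10, -3.02, -sqrt(15) /2, 1/9, 2*sqrt(7) /17, sqrt(6) /6, 5/2, 3, sqrt(11), sqrt(19), 7*E]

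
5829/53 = 109+52/53 ≈ 109.98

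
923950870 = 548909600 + 375041270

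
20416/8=2552=2552.00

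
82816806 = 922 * 89823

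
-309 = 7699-8008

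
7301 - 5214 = 2087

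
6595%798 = 211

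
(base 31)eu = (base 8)720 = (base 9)565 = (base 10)464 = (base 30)fe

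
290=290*1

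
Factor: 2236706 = 2^1*53^1*21101^1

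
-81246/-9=27082/3 ≈ 9027.33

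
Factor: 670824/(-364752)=-1*2^(-1)*7^1*11^3*17^(-1)*149^(-1)=-9317/5066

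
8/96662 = 4/48331≈0.0000828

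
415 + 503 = 918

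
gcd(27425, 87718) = 1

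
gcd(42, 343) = 7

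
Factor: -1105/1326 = -1*2^(-1)*3^(-1)*5^1 = -5/6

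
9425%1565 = 35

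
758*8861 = 6716638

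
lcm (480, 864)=4320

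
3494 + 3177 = 6671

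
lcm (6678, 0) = 0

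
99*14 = 1386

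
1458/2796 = 243/466 ≈ 0.521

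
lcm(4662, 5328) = 37296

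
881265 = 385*2289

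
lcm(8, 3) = 24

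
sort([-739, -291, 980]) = [-739, -291, 980]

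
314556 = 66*4766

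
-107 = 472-579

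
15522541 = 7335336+8187205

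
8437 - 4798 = 3639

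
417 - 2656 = -2239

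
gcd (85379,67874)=1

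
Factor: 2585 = 5^1 * 11^1 * 47^1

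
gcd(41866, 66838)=2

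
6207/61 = 101 + 46/61 ≈ 101.75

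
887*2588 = 2295556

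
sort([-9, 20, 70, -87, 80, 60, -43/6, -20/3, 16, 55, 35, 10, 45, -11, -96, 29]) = [-96, -87, -11, -9, -43/6, -20/3, 10, 16, 20, 29, 35, 45, 55, 60, 70, 80]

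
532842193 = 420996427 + 111845766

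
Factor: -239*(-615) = 3^1*5^1*41^1*239^1 = 146985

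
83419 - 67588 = 15831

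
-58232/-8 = 7279 = 7279.00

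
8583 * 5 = 42915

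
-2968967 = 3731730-6700697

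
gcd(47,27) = 1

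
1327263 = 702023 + 625240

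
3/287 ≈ 0.0105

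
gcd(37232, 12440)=8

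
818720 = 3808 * 215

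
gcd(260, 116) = 4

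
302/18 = 151/9 ≈ 16.78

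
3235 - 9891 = -6656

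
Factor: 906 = 2^1*3^1*151^1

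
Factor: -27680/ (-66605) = 2^5 * 7^ (-1) * 11^ (-1) = 32/77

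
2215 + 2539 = 4754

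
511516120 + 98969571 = 610485691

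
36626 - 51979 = -15353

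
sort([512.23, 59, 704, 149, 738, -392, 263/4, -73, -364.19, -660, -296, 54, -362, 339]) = [-660, -392, -364.19, -362, -296, -73, 54, 59, 263/4, 149, 339, 512.23, 704, 738]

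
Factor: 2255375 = 5^3*18043^1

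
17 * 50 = 850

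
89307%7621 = 5476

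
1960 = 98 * 20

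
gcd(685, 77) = 1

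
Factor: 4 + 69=73^1=73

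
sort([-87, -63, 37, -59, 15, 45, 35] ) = [-87, -63, -59, 15, 35, 37, 45] 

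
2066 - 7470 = -5404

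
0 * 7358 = 0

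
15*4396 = 65940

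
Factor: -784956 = -1*2^2*3^1*65413^1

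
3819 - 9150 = -5331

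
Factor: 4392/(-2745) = -1 * 2^3 * 5^(-1) = -8/5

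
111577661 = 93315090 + 18262571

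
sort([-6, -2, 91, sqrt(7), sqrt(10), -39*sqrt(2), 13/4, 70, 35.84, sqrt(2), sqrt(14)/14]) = [-39*sqrt(2), -6, -2, sqrt(14)/14, sqrt(2), sqrt(7), sqrt(10), 13/4, 35.84, 70, 91]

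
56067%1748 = 131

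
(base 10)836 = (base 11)6a0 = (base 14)43a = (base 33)pb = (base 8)1504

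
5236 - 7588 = -2352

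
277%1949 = 277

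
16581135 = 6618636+9962499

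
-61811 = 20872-82683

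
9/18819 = 1/2091 ≈ 0.000478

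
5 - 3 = 2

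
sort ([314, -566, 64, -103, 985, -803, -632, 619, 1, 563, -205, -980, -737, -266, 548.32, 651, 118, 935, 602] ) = [-980, -803, -737, -632, -566, -266, -205, -103, 1, 64, 118, 314, 548.32, 563, 602, 619, 651, 935, 985] 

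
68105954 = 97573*698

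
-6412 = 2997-9409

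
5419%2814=2605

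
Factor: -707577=-1*3^1*13^1*18143^1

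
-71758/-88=815 + 19/44 ≈ 815.43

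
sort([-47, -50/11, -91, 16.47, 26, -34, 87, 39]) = [-91, -47, -34, -50/11, 16.47, 26, 39, 87]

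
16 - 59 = -43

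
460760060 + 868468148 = 1329228208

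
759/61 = 12+27/61 ≈ 12.44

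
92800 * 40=3712000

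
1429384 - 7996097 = -6566713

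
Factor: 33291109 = 191^1*174299^1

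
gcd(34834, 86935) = 1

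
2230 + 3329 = 5559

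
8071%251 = 39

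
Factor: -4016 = -1 * 2^4 * 251^1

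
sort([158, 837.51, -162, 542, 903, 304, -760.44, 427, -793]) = [-793, -760.44, -162, 158, 304, 427, 542, 837.51, 903]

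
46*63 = 2898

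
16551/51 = 5517/17 ≈ 324.53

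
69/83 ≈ 0.831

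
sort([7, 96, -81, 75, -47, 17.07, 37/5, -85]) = [-85, -81, -47, 7, 37/5, 17.07, 75, 96]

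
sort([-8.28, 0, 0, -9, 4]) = [-9, -8.28, 0, 0, 4]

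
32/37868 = 8/9467 ≈ 0.000845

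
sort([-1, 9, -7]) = [-7, -1, 9]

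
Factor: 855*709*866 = 2^1*3^2*5^1*19^1*433^1*709^1 = 524964870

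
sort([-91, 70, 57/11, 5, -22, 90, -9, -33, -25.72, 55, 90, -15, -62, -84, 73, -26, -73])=[-91, -84, -73, -62, -33, -26, -25.72, -22, -15, -9, 5, 57/11, 55, 70, 73, 90, 90]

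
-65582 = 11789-77371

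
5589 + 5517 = 11106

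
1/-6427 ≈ -0.000156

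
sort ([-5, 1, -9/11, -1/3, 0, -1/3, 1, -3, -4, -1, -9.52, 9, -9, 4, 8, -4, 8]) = [-9.52, -9, -5, -4, -4, -3, -1, -9/11, -1/3, -1/3, 0, 1, 1, 4, 8, 8, 9]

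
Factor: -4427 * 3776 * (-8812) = 2^8 * 19^1 * 59^1 * 233^1 * 2203^1 = 147304493824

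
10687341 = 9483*1127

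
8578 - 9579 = -1001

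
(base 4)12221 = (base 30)e5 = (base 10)425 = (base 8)651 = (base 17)180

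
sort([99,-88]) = [-88,99]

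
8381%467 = 442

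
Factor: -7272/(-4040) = 3^2 * 5^(-1) = 9/5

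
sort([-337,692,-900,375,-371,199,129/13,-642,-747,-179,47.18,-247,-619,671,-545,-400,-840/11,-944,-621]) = [-944,-900,-747,-642,-621,-619,-545,-400,-371,-337,-247,-179,-840/11,129/13,47.18,199,375,671,692]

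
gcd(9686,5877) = 1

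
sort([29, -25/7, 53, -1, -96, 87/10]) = [-96, -25/7, -1, 87/10, 29, 53]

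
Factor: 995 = 5^1*199^1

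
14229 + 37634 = 51863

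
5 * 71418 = 357090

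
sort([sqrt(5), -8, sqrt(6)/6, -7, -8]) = [-8, -8, -7, sqrt(6)/6, sqrt(5)]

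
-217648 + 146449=-71199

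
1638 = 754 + 884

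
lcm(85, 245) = 4165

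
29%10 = 9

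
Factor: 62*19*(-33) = -1*2^1*3^1*11^1*19^1*31^1 = -38874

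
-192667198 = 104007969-296675167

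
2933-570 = 2363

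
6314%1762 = 1028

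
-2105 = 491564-493669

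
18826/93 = 202 + 40/93 ≈ 202.43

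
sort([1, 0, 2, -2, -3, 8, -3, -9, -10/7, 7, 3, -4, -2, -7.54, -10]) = [-10, -9, -7.54, -4, -3, -3, -2, -2, -10/7, 0, 1, 2, 3, 7, 8]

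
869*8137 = 7071053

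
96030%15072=5598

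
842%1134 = 842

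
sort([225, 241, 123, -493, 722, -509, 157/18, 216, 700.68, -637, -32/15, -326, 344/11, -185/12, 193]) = [-637, -509, -493, -326, -185/12, -32/15, 157/18, 344/11, 123, 193, 216, 225, 241, 700.68, 722]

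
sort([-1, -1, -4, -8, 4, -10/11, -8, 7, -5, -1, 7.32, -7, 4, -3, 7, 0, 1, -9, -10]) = [-10, -9, -8, -8, -7, -5, -4, -3, -1, -1, -1, -10/11, 0, 1, 4, 4, 7, 7, 7.32]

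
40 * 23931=957240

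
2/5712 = 1/2856 ≈ 0.000350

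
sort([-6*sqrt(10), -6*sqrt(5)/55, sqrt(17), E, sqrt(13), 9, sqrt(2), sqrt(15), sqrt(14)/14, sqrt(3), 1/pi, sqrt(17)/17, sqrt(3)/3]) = [-6*sqrt(10), -6*sqrt(5)/55, sqrt(17)/17, sqrt(14)/14, 1/pi, sqrt(3)/3, sqrt(2), sqrt(3), E, sqrt(13), sqrt(15), sqrt(17), 9]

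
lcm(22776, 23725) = 569400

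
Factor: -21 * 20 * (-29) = 2^2 * 3^1 * 5^1 * 7^1 * 29^1 = 12180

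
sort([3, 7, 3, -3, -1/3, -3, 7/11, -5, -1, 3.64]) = [-5, -3, -3, -1, -1/3, 7/11, 3, 3, 3.64, 7]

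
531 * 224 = 118944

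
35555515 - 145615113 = -110059598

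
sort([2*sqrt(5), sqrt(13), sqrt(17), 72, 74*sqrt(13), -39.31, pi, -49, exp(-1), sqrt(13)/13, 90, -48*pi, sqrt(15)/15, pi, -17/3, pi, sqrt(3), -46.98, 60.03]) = [-48*pi, -49, -46.98, -39.31, -17/3, sqrt(15)/15, sqrt(13)/13, exp(-1), sqrt(3), pi, pi, pi, sqrt(13), sqrt(17), 2*sqrt(5), 60.03, 72, 90, 74*sqrt(13)]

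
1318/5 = 263 + 3/5 = 263.60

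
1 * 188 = 188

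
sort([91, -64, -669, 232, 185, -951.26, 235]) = [-951.26, -669, -64, 91, 185, 232, 235]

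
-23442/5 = -4688-2/5 = -4688.40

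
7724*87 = 671988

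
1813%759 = 295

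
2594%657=623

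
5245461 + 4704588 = 9950049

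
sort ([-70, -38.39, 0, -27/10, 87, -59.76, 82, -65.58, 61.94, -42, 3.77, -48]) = [-70, -65.58, -59.76, -48, -42, -38.39, -27/10, 0, 3.77, 61.94, 82, 87]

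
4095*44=180180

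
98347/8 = 12293 + 3/8 ≈ 12293.38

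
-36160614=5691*(-6354)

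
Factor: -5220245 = -1*5^1*31^1*33679^1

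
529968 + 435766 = 965734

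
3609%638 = 419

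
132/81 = 44/27 ≈ 1.63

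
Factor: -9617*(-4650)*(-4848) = -1*2^5*3^2*5^2*31^1*59^1*101^1*163^1 = -216797954400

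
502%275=227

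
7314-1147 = 6167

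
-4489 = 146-4635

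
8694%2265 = 1899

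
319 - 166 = 153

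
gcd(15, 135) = 15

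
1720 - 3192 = -1472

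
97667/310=315 + 17/310 ≈ 315.05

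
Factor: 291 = 3^1 * 97^1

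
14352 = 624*23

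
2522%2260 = 262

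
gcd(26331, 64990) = 67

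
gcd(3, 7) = 1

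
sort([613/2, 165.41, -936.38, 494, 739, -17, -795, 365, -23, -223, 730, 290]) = [-936.38, -795, -223, -23, -17, 165.41, 290, 613/2, 365, 494, 730, 739]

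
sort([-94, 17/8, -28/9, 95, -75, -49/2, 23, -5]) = [-94, -75, -49/2, -5, -28/9, 17/8, 23, 95]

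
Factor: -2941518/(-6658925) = 2^1 * 3^1 * 5^(-2) * 7^(-1) * 13^(-1) * 139^1 * 2927^(-1) * 3527^1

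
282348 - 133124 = 149224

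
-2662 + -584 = -3246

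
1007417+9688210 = 10695627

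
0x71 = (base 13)89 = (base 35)38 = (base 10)113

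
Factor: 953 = 953^1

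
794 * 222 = 176268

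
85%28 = 1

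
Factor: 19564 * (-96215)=-1 * 2^2 * 5^1 * 7^1 * 67^1 * 73^1 * 2749^1=-1882350260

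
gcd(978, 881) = 1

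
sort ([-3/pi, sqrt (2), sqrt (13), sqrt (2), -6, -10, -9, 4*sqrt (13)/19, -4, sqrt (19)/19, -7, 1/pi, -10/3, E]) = [-10, -9, -7, -6, -4, -10/3, -3/pi, sqrt (19)/19, 1/pi, 4*sqrt (13)/19, sqrt (2), sqrt (2), E, sqrt (13)]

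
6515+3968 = 10483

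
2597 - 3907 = -1310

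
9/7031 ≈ 0.00128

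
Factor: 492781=492781^1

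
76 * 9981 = 758556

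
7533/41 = 183 + 30/41 ≈ 183.73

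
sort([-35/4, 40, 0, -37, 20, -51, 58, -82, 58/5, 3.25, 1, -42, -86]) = [-86, -82, -51, -42, -37, -35/4, 0, 1, 3.25, 58/5, 20, 40, 58]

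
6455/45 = 143 + 4/9 ≈ 143.44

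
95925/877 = 109 + 332/877 ≈ 109.38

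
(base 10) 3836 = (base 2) 111011111100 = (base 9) 5232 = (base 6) 25432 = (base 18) bf2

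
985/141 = 6 + 139/141 ≈ 6.99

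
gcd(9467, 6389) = 1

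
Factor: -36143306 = -1*2^1*43^1*420271^1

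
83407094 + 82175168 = 165582262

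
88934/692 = 44467/346 ≈ 128.52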